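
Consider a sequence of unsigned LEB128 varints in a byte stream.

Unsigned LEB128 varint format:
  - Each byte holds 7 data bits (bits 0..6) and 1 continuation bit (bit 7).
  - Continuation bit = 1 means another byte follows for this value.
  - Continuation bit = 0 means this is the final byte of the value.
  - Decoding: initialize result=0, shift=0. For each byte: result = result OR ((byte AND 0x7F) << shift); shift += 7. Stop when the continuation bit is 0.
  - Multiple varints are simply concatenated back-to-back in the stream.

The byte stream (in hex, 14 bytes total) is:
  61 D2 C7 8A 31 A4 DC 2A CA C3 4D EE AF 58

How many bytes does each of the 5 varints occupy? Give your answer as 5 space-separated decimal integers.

Answer: 1 4 3 3 3

Derivation:
  byte[0]=0x61 cont=0 payload=0x61=97: acc |= 97<<0 -> acc=97 shift=7 [end]
Varint 1: bytes[0:1] = 61 -> value 97 (1 byte(s))
  byte[1]=0xD2 cont=1 payload=0x52=82: acc |= 82<<0 -> acc=82 shift=7
  byte[2]=0xC7 cont=1 payload=0x47=71: acc |= 71<<7 -> acc=9170 shift=14
  byte[3]=0x8A cont=1 payload=0x0A=10: acc |= 10<<14 -> acc=173010 shift=21
  byte[4]=0x31 cont=0 payload=0x31=49: acc |= 49<<21 -> acc=102933458 shift=28 [end]
Varint 2: bytes[1:5] = D2 C7 8A 31 -> value 102933458 (4 byte(s))
  byte[5]=0xA4 cont=1 payload=0x24=36: acc |= 36<<0 -> acc=36 shift=7
  byte[6]=0xDC cont=1 payload=0x5C=92: acc |= 92<<7 -> acc=11812 shift=14
  byte[7]=0x2A cont=0 payload=0x2A=42: acc |= 42<<14 -> acc=699940 shift=21 [end]
Varint 3: bytes[5:8] = A4 DC 2A -> value 699940 (3 byte(s))
  byte[8]=0xCA cont=1 payload=0x4A=74: acc |= 74<<0 -> acc=74 shift=7
  byte[9]=0xC3 cont=1 payload=0x43=67: acc |= 67<<7 -> acc=8650 shift=14
  byte[10]=0x4D cont=0 payload=0x4D=77: acc |= 77<<14 -> acc=1270218 shift=21 [end]
Varint 4: bytes[8:11] = CA C3 4D -> value 1270218 (3 byte(s))
  byte[11]=0xEE cont=1 payload=0x6E=110: acc |= 110<<0 -> acc=110 shift=7
  byte[12]=0xAF cont=1 payload=0x2F=47: acc |= 47<<7 -> acc=6126 shift=14
  byte[13]=0x58 cont=0 payload=0x58=88: acc |= 88<<14 -> acc=1447918 shift=21 [end]
Varint 5: bytes[11:14] = EE AF 58 -> value 1447918 (3 byte(s))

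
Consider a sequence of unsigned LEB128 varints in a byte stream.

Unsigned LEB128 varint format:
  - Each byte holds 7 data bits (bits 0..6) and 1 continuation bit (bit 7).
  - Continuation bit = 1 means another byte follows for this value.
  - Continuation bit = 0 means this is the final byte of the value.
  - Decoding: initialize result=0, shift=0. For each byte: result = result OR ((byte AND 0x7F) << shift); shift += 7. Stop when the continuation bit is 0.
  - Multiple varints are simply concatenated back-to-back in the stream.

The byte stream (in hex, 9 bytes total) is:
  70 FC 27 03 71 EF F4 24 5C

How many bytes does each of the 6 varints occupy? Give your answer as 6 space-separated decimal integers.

  byte[0]=0x70 cont=0 payload=0x70=112: acc |= 112<<0 -> acc=112 shift=7 [end]
Varint 1: bytes[0:1] = 70 -> value 112 (1 byte(s))
  byte[1]=0xFC cont=1 payload=0x7C=124: acc |= 124<<0 -> acc=124 shift=7
  byte[2]=0x27 cont=0 payload=0x27=39: acc |= 39<<7 -> acc=5116 shift=14 [end]
Varint 2: bytes[1:3] = FC 27 -> value 5116 (2 byte(s))
  byte[3]=0x03 cont=0 payload=0x03=3: acc |= 3<<0 -> acc=3 shift=7 [end]
Varint 3: bytes[3:4] = 03 -> value 3 (1 byte(s))
  byte[4]=0x71 cont=0 payload=0x71=113: acc |= 113<<0 -> acc=113 shift=7 [end]
Varint 4: bytes[4:5] = 71 -> value 113 (1 byte(s))
  byte[5]=0xEF cont=1 payload=0x6F=111: acc |= 111<<0 -> acc=111 shift=7
  byte[6]=0xF4 cont=1 payload=0x74=116: acc |= 116<<7 -> acc=14959 shift=14
  byte[7]=0x24 cont=0 payload=0x24=36: acc |= 36<<14 -> acc=604783 shift=21 [end]
Varint 5: bytes[5:8] = EF F4 24 -> value 604783 (3 byte(s))
  byte[8]=0x5C cont=0 payload=0x5C=92: acc |= 92<<0 -> acc=92 shift=7 [end]
Varint 6: bytes[8:9] = 5C -> value 92 (1 byte(s))

Answer: 1 2 1 1 3 1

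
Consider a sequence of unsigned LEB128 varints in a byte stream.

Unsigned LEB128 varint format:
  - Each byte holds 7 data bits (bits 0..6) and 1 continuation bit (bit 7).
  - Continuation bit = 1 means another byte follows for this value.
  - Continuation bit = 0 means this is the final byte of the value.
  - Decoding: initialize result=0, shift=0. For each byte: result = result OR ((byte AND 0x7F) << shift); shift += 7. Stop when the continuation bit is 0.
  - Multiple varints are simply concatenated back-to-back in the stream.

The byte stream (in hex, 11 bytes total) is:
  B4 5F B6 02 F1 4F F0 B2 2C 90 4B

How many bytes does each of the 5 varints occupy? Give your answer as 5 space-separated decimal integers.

  byte[0]=0xB4 cont=1 payload=0x34=52: acc |= 52<<0 -> acc=52 shift=7
  byte[1]=0x5F cont=0 payload=0x5F=95: acc |= 95<<7 -> acc=12212 shift=14 [end]
Varint 1: bytes[0:2] = B4 5F -> value 12212 (2 byte(s))
  byte[2]=0xB6 cont=1 payload=0x36=54: acc |= 54<<0 -> acc=54 shift=7
  byte[3]=0x02 cont=0 payload=0x02=2: acc |= 2<<7 -> acc=310 shift=14 [end]
Varint 2: bytes[2:4] = B6 02 -> value 310 (2 byte(s))
  byte[4]=0xF1 cont=1 payload=0x71=113: acc |= 113<<0 -> acc=113 shift=7
  byte[5]=0x4F cont=0 payload=0x4F=79: acc |= 79<<7 -> acc=10225 shift=14 [end]
Varint 3: bytes[4:6] = F1 4F -> value 10225 (2 byte(s))
  byte[6]=0xF0 cont=1 payload=0x70=112: acc |= 112<<0 -> acc=112 shift=7
  byte[7]=0xB2 cont=1 payload=0x32=50: acc |= 50<<7 -> acc=6512 shift=14
  byte[8]=0x2C cont=0 payload=0x2C=44: acc |= 44<<14 -> acc=727408 shift=21 [end]
Varint 4: bytes[6:9] = F0 B2 2C -> value 727408 (3 byte(s))
  byte[9]=0x90 cont=1 payload=0x10=16: acc |= 16<<0 -> acc=16 shift=7
  byte[10]=0x4B cont=0 payload=0x4B=75: acc |= 75<<7 -> acc=9616 shift=14 [end]
Varint 5: bytes[9:11] = 90 4B -> value 9616 (2 byte(s))

Answer: 2 2 2 3 2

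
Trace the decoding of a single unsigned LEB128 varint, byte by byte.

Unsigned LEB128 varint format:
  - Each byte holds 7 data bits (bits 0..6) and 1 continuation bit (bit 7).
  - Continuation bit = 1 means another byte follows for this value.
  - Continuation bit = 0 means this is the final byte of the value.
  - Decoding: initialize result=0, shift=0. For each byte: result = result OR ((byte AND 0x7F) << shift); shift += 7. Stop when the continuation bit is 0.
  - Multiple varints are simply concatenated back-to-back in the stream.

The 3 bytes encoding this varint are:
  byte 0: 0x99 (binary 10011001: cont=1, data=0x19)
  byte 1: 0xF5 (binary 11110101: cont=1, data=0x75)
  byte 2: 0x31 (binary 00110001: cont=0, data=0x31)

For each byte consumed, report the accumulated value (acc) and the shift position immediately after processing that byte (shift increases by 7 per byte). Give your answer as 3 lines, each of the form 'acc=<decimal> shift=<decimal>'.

byte 0=0x99: payload=0x19=25, contrib = 25<<0 = 25; acc -> 25, shift -> 7
byte 1=0xF5: payload=0x75=117, contrib = 117<<7 = 14976; acc -> 15001, shift -> 14
byte 2=0x31: payload=0x31=49, contrib = 49<<14 = 802816; acc -> 817817, shift -> 21

Answer: acc=25 shift=7
acc=15001 shift=14
acc=817817 shift=21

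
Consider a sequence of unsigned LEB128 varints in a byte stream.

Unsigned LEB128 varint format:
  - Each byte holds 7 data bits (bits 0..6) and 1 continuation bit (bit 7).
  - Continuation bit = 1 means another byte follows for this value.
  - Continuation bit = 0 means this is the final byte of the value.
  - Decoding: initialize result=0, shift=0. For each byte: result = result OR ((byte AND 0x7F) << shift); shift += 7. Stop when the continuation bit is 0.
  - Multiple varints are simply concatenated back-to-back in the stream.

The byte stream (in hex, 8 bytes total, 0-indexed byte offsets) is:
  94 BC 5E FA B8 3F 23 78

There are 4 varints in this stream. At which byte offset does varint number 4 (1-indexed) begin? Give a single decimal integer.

  byte[0]=0x94 cont=1 payload=0x14=20: acc |= 20<<0 -> acc=20 shift=7
  byte[1]=0xBC cont=1 payload=0x3C=60: acc |= 60<<7 -> acc=7700 shift=14
  byte[2]=0x5E cont=0 payload=0x5E=94: acc |= 94<<14 -> acc=1547796 shift=21 [end]
Varint 1: bytes[0:3] = 94 BC 5E -> value 1547796 (3 byte(s))
  byte[3]=0xFA cont=1 payload=0x7A=122: acc |= 122<<0 -> acc=122 shift=7
  byte[4]=0xB8 cont=1 payload=0x38=56: acc |= 56<<7 -> acc=7290 shift=14
  byte[5]=0x3F cont=0 payload=0x3F=63: acc |= 63<<14 -> acc=1039482 shift=21 [end]
Varint 2: bytes[3:6] = FA B8 3F -> value 1039482 (3 byte(s))
  byte[6]=0x23 cont=0 payload=0x23=35: acc |= 35<<0 -> acc=35 shift=7 [end]
Varint 3: bytes[6:7] = 23 -> value 35 (1 byte(s))
  byte[7]=0x78 cont=0 payload=0x78=120: acc |= 120<<0 -> acc=120 shift=7 [end]
Varint 4: bytes[7:8] = 78 -> value 120 (1 byte(s))

Answer: 7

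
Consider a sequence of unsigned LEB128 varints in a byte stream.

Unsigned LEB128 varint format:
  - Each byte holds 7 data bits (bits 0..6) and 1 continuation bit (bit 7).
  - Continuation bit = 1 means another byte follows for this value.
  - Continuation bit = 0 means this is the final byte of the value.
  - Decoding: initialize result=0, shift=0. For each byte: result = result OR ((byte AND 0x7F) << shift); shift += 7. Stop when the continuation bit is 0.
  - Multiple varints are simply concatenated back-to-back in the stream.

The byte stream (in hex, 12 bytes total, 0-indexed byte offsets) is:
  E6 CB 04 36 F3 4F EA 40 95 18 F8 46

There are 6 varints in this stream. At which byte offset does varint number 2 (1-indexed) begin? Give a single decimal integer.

Answer: 3

Derivation:
  byte[0]=0xE6 cont=1 payload=0x66=102: acc |= 102<<0 -> acc=102 shift=7
  byte[1]=0xCB cont=1 payload=0x4B=75: acc |= 75<<7 -> acc=9702 shift=14
  byte[2]=0x04 cont=0 payload=0x04=4: acc |= 4<<14 -> acc=75238 shift=21 [end]
Varint 1: bytes[0:3] = E6 CB 04 -> value 75238 (3 byte(s))
  byte[3]=0x36 cont=0 payload=0x36=54: acc |= 54<<0 -> acc=54 shift=7 [end]
Varint 2: bytes[3:4] = 36 -> value 54 (1 byte(s))
  byte[4]=0xF3 cont=1 payload=0x73=115: acc |= 115<<0 -> acc=115 shift=7
  byte[5]=0x4F cont=0 payload=0x4F=79: acc |= 79<<7 -> acc=10227 shift=14 [end]
Varint 3: bytes[4:6] = F3 4F -> value 10227 (2 byte(s))
  byte[6]=0xEA cont=1 payload=0x6A=106: acc |= 106<<0 -> acc=106 shift=7
  byte[7]=0x40 cont=0 payload=0x40=64: acc |= 64<<7 -> acc=8298 shift=14 [end]
Varint 4: bytes[6:8] = EA 40 -> value 8298 (2 byte(s))
  byte[8]=0x95 cont=1 payload=0x15=21: acc |= 21<<0 -> acc=21 shift=7
  byte[9]=0x18 cont=0 payload=0x18=24: acc |= 24<<7 -> acc=3093 shift=14 [end]
Varint 5: bytes[8:10] = 95 18 -> value 3093 (2 byte(s))
  byte[10]=0xF8 cont=1 payload=0x78=120: acc |= 120<<0 -> acc=120 shift=7
  byte[11]=0x46 cont=0 payload=0x46=70: acc |= 70<<7 -> acc=9080 shift=14 [end]
Varint 6: bytes[10:12] = F8 46 -> value 9080 (2 byte(s))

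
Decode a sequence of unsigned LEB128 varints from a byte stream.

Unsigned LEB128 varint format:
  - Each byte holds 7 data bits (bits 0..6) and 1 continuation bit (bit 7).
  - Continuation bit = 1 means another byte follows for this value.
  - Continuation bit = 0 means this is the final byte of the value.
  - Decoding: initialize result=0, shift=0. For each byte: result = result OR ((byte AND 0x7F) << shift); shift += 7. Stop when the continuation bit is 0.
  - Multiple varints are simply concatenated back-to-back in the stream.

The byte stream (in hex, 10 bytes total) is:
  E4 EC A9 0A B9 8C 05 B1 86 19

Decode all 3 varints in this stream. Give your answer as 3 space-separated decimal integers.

  byte[0]=0xE4 cont=1 payload=0x64=100: acc |= 100<<0 -> acc=100 shift=7
  byte[1]=0xEC cont=1 payload=0x6C=108: acc |= 108<<7 -> acc=13924 shift=14
  byte[2]=0xA9 cont=1 payload=0x29=41: acc |= 41<<14 -> acc=685668 shift=21
  byte[3]=0x0A cont=0 payload=0x0A=10: acc |= 10<<21 -> acc=21657188 shift=28 [end]
Varint 1: bytes[0:4] = E4 EC A9 0A -> value 21657188 (4 byte(s))
  byte[4]=0xB9 cont=1 payload=0x39=57: acc |= 57<<0 -> acc=57 shift=7
  byte[5]=0x8C cont=1 payload=0x0C=12: acc |= 12<<7 -> acc=1593 shift=14
  byte[6]=0x05 cont=0 payload=0x05=5: acc |= 5<<14 -> acc=83513 shift=21 [end]
Varint 2: bytes[4:7] = B9 8C 05 -> value 83513 (3 byte(s))
  byte[7]=0xB1 cont=1 payload=0x31=49: acc |= 49<<0 -> acc=49 shift=7
  byte[8]=0x86 cont=1 payload=0x06=6: acc |= 6<<7 -> acc=817 shift=14
  byte[9]=0x19 cont=0 payload=0x19=25: acc |= 25<<14 -> acc=410417 shift=21 [end]
Varint 3: bytes[7:10] = B1 86 19 -> value 410417 (3 byte(s))

Answer: 21657188 83513 410417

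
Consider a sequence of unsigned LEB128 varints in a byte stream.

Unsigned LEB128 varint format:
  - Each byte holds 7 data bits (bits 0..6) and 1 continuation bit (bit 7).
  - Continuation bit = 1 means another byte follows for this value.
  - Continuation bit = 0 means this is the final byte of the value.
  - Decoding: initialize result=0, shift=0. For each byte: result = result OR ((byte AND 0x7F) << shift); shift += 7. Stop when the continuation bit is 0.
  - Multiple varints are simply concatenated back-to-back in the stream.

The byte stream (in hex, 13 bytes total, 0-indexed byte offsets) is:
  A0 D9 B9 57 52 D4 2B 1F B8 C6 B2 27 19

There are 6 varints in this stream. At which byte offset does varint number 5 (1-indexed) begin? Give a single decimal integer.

Answer: 8

Derivation:
  byte[0]=0xA0 cont=1 payload=0x20=32: acc |= 32<<0 -> acc=32 shift=7
  byte[1]=0xD9 cont=1 payload=0x59=89: acc |= 89<<7 -> acc=11424 shift=14
  byte[2]=0xB9 cont=1 payload=0x39=57: acc |= 57<<14 -> acc=945312 shift=21
  byte[3]=0x57 cont=0 payload=0x57=87: acc |= 87<<21 -> acc=183397536 shift=28 [end]
Varint 1: bytes[0:4] = A0 D9 B9 57 -> value 183397536 (4 byte(s))
  byte[4]=0x52 cont=0 payload=0x52=82: acc |= 82<<0 -> acc=82 shift=7 [end]
Varint 2: bytes[4:5] = 52 -> value 82 (1 byte(s))
  byte[5]=0xD4 cont=1 payload=0x54=84: acc |= 84<<0 -> acc=84 shift=7
  byte[6]=0x2B cont=0 payload=0x2B=43: acc |= 43<<7 -> acc=5588 shift=14 [end]
Varint 3: bytes[5:7] = D4 2B -> value 5588 (2 byte(s))
  byte[7]=0x1F cont=0 payload=0x1F=31: acc |= 31<<0 -> acc=31 shift=7 [end]
Varint 4: bytes[7:8] = 1F -> value 31 (1 byte(s))
  byte[8]=0xB8 cont=1 payload=0x38=56: acc |= 56<<0 -> acc=56 shift=7
  byte[9]=0xC6 cont=1 payload=0x46=70: acc |= 70<<7 -> acc=9016 shift=14
  byte[10]=0xB2 cont=1 payload=0x32=50: acc |= 50<<14 -> acc=828216 shift=21
  byte[11]=0x27 cont=0 payload=0x27=39: acc |= 39<<21 -> acc=82617144 shift=28 [end]
Varint 5: bytes[8:12] = B8 C6 B2 27 -> value 82617144 (4 byte(s))
  byte[12]=0x19 cont=0 payload=0x19=25: acc |= 25<<0 -> acc=25 shift=7 [end]
Varint 6: bytes[12:13] = 19 -> value 25 (1 byte(s))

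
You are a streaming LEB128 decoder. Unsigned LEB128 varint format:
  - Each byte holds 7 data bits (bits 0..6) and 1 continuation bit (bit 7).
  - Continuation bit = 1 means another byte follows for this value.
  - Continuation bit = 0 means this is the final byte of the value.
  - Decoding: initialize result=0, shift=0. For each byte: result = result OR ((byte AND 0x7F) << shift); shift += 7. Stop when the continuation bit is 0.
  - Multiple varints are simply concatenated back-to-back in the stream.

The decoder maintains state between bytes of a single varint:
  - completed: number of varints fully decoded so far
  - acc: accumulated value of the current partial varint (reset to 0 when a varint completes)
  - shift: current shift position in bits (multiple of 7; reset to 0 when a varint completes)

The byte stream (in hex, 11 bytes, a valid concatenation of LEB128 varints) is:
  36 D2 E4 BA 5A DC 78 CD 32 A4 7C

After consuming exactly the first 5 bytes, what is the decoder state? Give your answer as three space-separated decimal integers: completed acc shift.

byte[0]=0x36 cont=0 payload=0x36: varint #1 complete (value=54); reset -> completed=1 acc=0 shift=0
byte[1]=0xD2 cont=1 payload=0x52: acc |= 82<<0 -> completed=1 acc=82 shift=7
byte[2]=0xE4 cont=1 payload=0x64: acc |= 100<<7 -> completed=1 acc=12882 shift=14
byte[3]=0xBA cont=1 payload=0x3A: acc |= 58<<14 -> completed=1 acc=963154 shift=21
byte[4]=0x5A cont=0 payload=0x5A: varint #2 complete (value=189706834); reset -> completed=2 acc=0 shift=0

Answer: 2 0 0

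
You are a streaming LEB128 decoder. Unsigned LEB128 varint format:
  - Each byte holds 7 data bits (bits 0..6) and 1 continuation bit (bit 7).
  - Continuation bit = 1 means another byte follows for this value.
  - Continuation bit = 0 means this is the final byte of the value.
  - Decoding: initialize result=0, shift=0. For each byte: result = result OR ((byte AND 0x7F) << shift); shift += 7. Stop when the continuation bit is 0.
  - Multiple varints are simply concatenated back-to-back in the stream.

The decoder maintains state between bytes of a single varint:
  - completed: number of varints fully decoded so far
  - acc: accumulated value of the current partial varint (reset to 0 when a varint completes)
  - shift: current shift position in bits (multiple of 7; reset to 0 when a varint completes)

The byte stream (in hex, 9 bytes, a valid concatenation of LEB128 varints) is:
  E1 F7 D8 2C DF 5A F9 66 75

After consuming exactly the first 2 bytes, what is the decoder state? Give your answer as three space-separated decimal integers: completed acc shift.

Answer: 0 15329 14

Derivation:
byte[0]=0xE1 cont=1 payload=0x61: acc |= 97<<0 -> completed=0 acc=97 shift=7
byte[1]=0xF7 cont=1 payload=0x77: acc |= 119<<7 -> completed=0 acc=15329 shift=14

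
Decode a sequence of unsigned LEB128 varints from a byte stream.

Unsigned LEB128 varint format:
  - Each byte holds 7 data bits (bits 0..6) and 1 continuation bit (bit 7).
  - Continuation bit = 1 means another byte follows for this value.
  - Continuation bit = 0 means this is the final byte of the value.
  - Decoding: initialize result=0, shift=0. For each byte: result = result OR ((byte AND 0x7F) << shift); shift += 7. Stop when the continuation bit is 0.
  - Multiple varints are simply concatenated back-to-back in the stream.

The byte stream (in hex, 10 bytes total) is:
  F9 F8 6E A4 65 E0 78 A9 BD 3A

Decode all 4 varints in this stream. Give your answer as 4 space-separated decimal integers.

Answer: 1817721 12964 15456 958121

Derivation:
  byte[0]=0xF9 cont=1 payload=0x79=121: acc |= 121<<0 -> acc=121 shift=7
  byte[1]=0xF8 cont=1 payload=0x78=120: acc |= 120<<7 -> acc=15481 shift=14
  byte[2]=0x6E cont=0 payload=0x6E=110: acc |= 110<<14 -> acc=1817721 shift=21 [end]
Varint 1: bytes[0:3] = F9 F8 6E -> value 1817721 (3 byte(s))
  byte[3]=0xA4 cont=1 payload=0x24=36: acc |= 36<<0 -> acc=36 shift=7
  byte[4]=0x65 cont=0 payload=0x65=101: acc |= 101<<7 -> acc=12964 shift=14 [end]
Varint 2: bytes[3:5] = A4 65 -> value 12964 (2 byte(s))
  byte[5]=0xE0 cont=1 payload=0x60=96: acc |= 96<<0 -> acc=96 shift=7
  byte[6]=0x78 cont=0 payload=0x78=120: acc |= 120<<7 -> acc=15456 shift=14 [end]
Varint 3: bytes[5:7] = E0 78 -> value 15456 (2 byte(s))
  byte[7]=0xA9 cont=1 payload=0x29=41: acc |= 41<<0 -> acc=41 shift=7
  byte[8]=0xBD cont=1 payload=0x3D=61: acc |= 61<<7 -> acc=7849 shift=14
  byte[9]=0x3A cont=0 payload=0x3A=58: acc |= 58<<14 -> acc=958121 shift=21 [end]
Varint 4: bytes[7:10] = A9 BD 3A -> value 958121 (3 byte(s))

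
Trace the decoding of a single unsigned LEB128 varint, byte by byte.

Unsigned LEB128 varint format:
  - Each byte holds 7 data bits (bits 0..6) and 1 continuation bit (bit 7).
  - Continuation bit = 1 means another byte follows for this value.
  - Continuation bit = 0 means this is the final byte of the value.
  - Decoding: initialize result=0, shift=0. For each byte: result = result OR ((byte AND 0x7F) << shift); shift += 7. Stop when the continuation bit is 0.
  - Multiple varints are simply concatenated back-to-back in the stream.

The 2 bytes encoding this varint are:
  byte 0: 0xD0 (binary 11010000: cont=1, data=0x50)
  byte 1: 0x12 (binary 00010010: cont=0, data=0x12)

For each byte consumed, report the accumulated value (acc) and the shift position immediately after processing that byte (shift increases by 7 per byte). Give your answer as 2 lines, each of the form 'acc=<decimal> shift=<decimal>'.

byte 0=0xD0: payload=0x50=80, contrib = 80<<0 = 80; acc -> 80, shift -> 7
byte 1=0x12: payload=0x12=18, contrib = 18<<7 = 2304; acc -> 2384, shift -> 14

Answer: acc=80 shift=7
acc=2384 shift=14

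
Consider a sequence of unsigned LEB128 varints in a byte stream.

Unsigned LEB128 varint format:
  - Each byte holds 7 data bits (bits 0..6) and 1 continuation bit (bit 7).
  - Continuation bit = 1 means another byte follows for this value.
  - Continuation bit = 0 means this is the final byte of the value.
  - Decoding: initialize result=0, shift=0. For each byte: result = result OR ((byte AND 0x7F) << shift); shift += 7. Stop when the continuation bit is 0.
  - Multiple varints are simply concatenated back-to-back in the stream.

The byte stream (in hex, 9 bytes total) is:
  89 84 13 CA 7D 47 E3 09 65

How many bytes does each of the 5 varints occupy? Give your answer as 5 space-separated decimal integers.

  byte[0]=0x89 cont=1 payload=0x09=9: acc |= 9<<0 -> acc=9 shift=7
  byte[1]=0x84 cont=1 payload=0x04=4: acc |= 4<<7 -> acc=521 shift=14
  byte[2]=0x13 cont=0 payload=0x13=19: acc |= 19<<14 -> acc=311817 shift=21 [end]
Varint 1: bytes[0:3] = 89 84 13 -> value 311817 (3 byte(s))
  byte[3]=0xCA cont=1 payload=0x4A=74: acc |= 74<<0 -> acc=74 shift=7
  byte[4]=0x7D cont=0 payload=0x7D=125: acc |= 125<<7 -> acc=16074 shift=14 [end]
Varint 2: bytes[3:5] = CA 7D -> value 16074 (2 byte(s))
  byte[5]=0x47 cont=0 payload=0x47=71: acc |= 71<<0 -> acc=71 shift=7 [end]
Varint 3: bytes[5:6] = 47 -> value 71 (1 byte(s))
  byte[6]=0xE3 cont=1 payload=0x63=99: acc |= 99<<0 -> acc=99 shift=7
  byte[7]=0x09 cont=0 payload=0x09=9: acc |= 9<<7 -> acc=1251 shift=14 [end]
Varint 4: bytes[6:8] = E3 09 -> value 1251 (2 byte(s))
  byte[8]=0x65 cont=0 payload=0x65=101: acc |= 101<<0 -> acc=101 shift=7 [end]
Varint 5: bytes[8:9] = 65 -> value 101 (1 byte(s))

Answer: 3 2 1 2 1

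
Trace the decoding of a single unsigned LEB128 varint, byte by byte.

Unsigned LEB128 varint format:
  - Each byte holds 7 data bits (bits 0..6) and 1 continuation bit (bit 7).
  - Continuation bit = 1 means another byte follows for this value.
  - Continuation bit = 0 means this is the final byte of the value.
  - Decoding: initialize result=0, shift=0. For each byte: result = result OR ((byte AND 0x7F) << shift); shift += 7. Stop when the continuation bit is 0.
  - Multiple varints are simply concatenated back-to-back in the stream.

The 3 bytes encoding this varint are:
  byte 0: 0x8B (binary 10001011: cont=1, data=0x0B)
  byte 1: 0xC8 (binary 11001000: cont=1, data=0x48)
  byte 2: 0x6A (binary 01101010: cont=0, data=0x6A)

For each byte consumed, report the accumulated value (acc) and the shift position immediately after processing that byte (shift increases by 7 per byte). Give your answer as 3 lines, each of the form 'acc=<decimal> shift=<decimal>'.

Answer: acc=11 shift=7
acc=9227 shift=14
acc=1745931 shift=21

Derivation:
byte 0=0x8B: payload=0x0B=11, contrib = 11<<0 = 11; acc -> 11, shift -> 7
byte 1=0xC8: payload=0x48=72, contrib = 72<<7 = 9216; acc -> 9227, shift -> 14
byte 2=0x6A: payload=0x6A=106, contrib = 106<<14 = 1736704; acc -> 1745931, shift -> 21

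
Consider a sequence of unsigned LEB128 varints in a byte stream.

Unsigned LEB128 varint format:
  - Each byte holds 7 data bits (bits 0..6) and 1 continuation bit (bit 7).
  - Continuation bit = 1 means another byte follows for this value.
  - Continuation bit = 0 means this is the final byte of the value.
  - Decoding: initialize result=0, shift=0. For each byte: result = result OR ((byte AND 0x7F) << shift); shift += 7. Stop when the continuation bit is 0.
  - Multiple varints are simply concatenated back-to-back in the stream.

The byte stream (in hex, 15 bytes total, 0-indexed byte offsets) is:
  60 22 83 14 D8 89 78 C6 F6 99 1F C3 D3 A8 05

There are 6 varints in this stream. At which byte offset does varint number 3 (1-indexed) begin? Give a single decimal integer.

  byte[0]=0x60 cont=0 payload=0x60=96: acc |= 96<<0 -> acc=96 shift=7 [end]
Varint 1: bytes[0:1] = 60 -> value 96 (1 byte(s))
  byte[1]=0x22 cont=0 payload=0x22=34: acc |= 34<<0 -> acc=34 shift=7 [end]
Varint 2: bytes[1:2] = 22 -> value 34 (1 byte(s))
  byte[2]=0x83 cont=1 payload=0x03=3: acc |= 3<<0 -> acc=3 shift=7
  byte[3]=0x14 cont=0 payload=0x14=20: acc |= 20<<7 -> acc=2563 shift=14 [end]
Varint 3: bytes[2:4] = 83 14 -> value 2563 (2 byte(s))
  byte[4]=0xD8 cont=1 payload=0x58=88: acc |= 88<<0 -> acc=88 shift=7
  byte[5]=0x89 cont=1 payload=0x09=9: acc |= 9<<7 -> acc=1240 shift=14
  byte[6]=0x78 cont=0 payload=0x78=120: acc |= 120<<14 -> acc=1967320 shift=21 [end]
Varint 4: bytes[4:7] = D8 89 78 -> value 1967320 (3 byte(s))
  byte[7]=0xC6 cont=1 payload=0x46=70: acc |= 70<<0 -> acc=70 shift=7
  byte[8]=0xF6 cont=1 payload=0x76=118: acc |= 118<<7 -> acc=15174 shift=14
  byte[9]=0x99 cont=1 payload=0x19=25: acc |= 25<<14 -> acc=424774 shift=21
  byte[10]=0x1F cont=0 payload=0x1F=31: acc |= 31<<21 -> acc=65436486 shift=28 [end]
Varint 5: bytes[7:11] = C6 F6 99 1F -> value 65436486 (4 byte(s))
  byte[11]=0xC3 cont=1 payload=0x43=67: acc |= 67<<0 -> acc=67 shift=7
  byte[12]=0xD3 cont=1 payload=0x53=83: acc |= 83<<7 -> acc=10691 shift=14
  byte[13]=0xA8 cont=1 payload=0x28=40: acc |= 40<<14 -> acc=666051 shift=21
  byte[14]=0x05 cont=0 payload=0x05=5: acc |= 5<<21 -> acc=11151811 shift=28 [end]
Varint 6: bytes[11:15] = C3 D3 A8 05 -> value 11151811 (4 byte(s))

Answer: 2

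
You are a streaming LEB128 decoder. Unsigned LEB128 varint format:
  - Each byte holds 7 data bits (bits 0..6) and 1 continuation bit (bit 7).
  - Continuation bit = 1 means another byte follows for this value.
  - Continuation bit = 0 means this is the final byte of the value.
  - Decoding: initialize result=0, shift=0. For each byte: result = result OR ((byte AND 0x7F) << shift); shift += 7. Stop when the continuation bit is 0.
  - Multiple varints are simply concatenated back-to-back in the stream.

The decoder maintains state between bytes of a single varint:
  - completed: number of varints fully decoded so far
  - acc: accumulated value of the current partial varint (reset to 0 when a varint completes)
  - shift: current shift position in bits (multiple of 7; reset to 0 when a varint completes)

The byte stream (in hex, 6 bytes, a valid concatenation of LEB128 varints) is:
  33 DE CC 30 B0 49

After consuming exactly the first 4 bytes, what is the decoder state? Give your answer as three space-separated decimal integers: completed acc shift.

Answer: 2 0 0

Derivation:
byte[0]=0x33 cont=0 payload=0x33: varint #1 complete (value=51); reset -> completed=1 acc=0 shift=0
byte[1]=0xDE cont=1 payload=0x5E: acc |= 94<<0 -> completed=1 acc=94 shift=7
byte[2]=0xCC cont=1 payload=0x4C: acc |= 76<<7 -> completed=1 acc=9822 shift=14
byte[3]=0x30 cont=0 payload=0x30: varint #2 complete (value=796254); reset -> completed=2 acc=0 shift=0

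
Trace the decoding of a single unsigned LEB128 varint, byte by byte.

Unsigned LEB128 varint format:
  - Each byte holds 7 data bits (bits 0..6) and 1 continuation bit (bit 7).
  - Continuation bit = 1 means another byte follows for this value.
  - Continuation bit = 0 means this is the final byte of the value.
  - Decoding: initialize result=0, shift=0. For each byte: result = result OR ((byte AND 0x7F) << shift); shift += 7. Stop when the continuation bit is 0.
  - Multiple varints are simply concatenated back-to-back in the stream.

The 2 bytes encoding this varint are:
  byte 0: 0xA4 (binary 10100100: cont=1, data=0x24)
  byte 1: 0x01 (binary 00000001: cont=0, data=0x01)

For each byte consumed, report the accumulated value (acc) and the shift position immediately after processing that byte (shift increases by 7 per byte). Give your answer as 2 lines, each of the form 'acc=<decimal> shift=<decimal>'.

byte 0=0xA4: payload=0x24=36, contrib = 36<<0 = 36; acc -> 36, shift -> 7
byte 1=0x01: payload=0x01=1, contrib = 1<<7 = 128; acc -> 164, shift -> 14

Answer: acc=36 shift=7
acc=164 shift=14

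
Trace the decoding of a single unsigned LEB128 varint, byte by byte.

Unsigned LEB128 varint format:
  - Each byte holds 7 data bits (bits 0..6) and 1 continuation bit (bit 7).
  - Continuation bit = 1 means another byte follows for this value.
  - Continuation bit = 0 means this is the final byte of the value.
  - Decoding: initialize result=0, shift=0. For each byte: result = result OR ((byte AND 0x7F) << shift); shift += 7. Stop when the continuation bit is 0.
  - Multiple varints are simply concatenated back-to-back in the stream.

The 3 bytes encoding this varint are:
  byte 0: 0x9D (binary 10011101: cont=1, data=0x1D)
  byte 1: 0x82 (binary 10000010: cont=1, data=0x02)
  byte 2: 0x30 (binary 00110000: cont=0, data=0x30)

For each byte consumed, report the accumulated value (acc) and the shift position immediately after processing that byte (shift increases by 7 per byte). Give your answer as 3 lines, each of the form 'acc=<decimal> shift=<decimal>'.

Answer: acc=29 shift=7
acc=285 shift=14
acc=786717 shift=21

Derivation:
byte 0=0x9D: payload=0x1D=29, contrib = 29<<0 = 29; acc -> 29, shift -> 7
byte 1=0x82: payload=0x02=2, contrib = 2<<7 = 256; acc -> 285, shift -> 14
byte 2=0x30: payload=0x30=48, contrib = 48<<14 = 786432; acc -> 786717, shift -> 21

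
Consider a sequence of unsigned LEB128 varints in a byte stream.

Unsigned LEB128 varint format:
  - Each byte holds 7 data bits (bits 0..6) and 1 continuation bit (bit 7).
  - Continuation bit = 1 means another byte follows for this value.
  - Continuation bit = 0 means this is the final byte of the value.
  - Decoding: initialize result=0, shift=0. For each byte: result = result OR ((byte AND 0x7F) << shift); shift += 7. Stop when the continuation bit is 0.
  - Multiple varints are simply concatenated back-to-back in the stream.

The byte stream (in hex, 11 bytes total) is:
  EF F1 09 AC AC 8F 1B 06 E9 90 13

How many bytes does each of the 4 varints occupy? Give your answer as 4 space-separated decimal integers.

Answer: 3 4 1 3

Derivation:
  byte[0]=0xEF cont=1 payload=0x6F=111: acc |= 111<<0 -> acc=111 shift=7
  byte[1]=0xF1 cont=1 payload=0x71=113: acc |= 113<<7 -> acc=14575 shift=14
  byte[2]=0x09 cont=0 payload=0x09=9: acc |= 9<<14 -> acc=162031 shift=21 [end]
Varint 1: bytes[0:3] = EF F1 09 -> value 162031 (3 byte(s))
  byte[3]=0xAC cont=1 payload=0x2C=44: acc |= 44<<0 -> acc=44 shift=7
  byte[4]=0xAC cont=1 payload=0x2C=44: acc |= 44<<7 -> acc=5676 shift=14
  byte[5]=0x8F cont=1 payload=0x0F=15: acc |= 15<<14 -> acc=251436 shift=21
  byte[6]=0x1B cont=0 payload=0x1B=27: acc |= 27<<21 -> acc=56874540 shift=28 [end]
Varint 2: bytes[3:7] = AC AC 8F 1B -> value 56874540 (4 byte(s))
  byte[7]=0x06 cont=0 payload=0x06=6: acc |= 6<<0 -> acc=6 shift=7 [end]
Varint 3: bytes[7:8] = 06 -> value 6 (1 byte(s))
  byte[8]=0xE9 cont=1 payload=0x69=105: acc |= 105<<0 -> acc=105 shift=7
  byte[9]=0x90 cont=1 payload=0x10=16: acc |= 16<<7 -> acc=2153 shift=14
  byte[10]=0x13 cont=0 payload=0x13=19: acc |= 19<<14 -> acc=313449 shift=21 [end]
Varint 4: bytes[8:11] = E9 90 13 -> value 313449 (3 byte(s))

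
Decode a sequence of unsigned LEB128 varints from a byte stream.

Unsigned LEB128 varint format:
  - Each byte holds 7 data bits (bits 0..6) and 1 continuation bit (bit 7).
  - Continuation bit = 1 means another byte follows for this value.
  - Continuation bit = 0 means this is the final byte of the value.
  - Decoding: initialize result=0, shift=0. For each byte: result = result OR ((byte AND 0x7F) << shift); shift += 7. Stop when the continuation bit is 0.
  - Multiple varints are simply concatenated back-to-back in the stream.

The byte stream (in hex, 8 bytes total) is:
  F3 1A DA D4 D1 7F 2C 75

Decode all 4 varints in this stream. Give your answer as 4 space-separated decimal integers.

Answer: 3443 267676250 44 117

Derivation:
  byte[0]=0xF3 cont=1 payload=0x73=115: acc |= 115<<0 -> acc=115 shift=7
  byte[1]=0x1A cont=0 payload=0x1A=26: acc |= 26<<7 -> acc=3443 shift=14 [end]
Varint 1: bytes[0:2] = F3 1A -> value 3443 (2 byte(s))
  byte[2]=0xDA cont=1 payload=0x5A=90: acc |= 90<<0 -> acc=90 shift=7
  byte[3]=0xD4 cont=1 payload=0x54=84: acc |= 84<<7 -> acc=10842 shift=14
  byte[4]=0xD1 cont=1 payload=0x51=81: acc |= 81<<14 -> acc=1337946 shift=21
  byte[5]=0x7F cont=0 payload=0x7F=127: acc |= 127<<21 -> acc=267676250 shift=28 [end]
Varint 2: bytes[2:6] = DA D4 D1 7F -> value 267676250 (4 byte(s))
  byte[6]=0x2C cont=0 payload=0x2C=44: acc |= 44<<0 -> acc=44 shift=7 [end]
Varint 3: bytes[6:7] = 2C -> value 44 (1 byte(s))
  byte[7]=0x75 cont=0 payload=0x75=117: acc |= 117<<0 -> acc=117 shift=7 [end]
Varint 4: bytes[7:8] = 75 -> value 117 (1 byte(s))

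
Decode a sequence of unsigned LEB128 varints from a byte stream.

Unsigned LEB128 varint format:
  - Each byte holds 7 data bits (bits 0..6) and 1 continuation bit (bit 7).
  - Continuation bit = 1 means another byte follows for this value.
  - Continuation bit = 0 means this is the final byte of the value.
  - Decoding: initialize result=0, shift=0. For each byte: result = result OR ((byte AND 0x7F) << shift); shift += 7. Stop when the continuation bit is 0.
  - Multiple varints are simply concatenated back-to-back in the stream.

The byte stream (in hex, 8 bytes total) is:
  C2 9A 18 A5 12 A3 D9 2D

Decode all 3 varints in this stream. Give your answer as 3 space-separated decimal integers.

Answer: 396610 2341 748707

Derivation:
  byte[0]=0xC2 cont=1 payload=0x42=66: acc |= 66<<0 -> acc=66 shift=7
  byte[1]=0x9A cont=1 payload=0x1A=26: acc |= 26<<7 -> acc=3394 shift=14
  byte[2]=0x18 cont=0 payload=0x18=24: acc |= 24<<14 -> acc=396610 shift=21 [end]
Varint 1: bytes[0:3] = C2 9A 18 -> value 396610 (3 byte(s))
  byte[3]=0xA5 cont=1 payload=0x25=37: acc |= 37<<0 -> acc=37 shift=7
  byte[4]=0x12 cont=0 payload=0x12=18: acc |= 18<<7 -> acc=2341 shift=14 [end]
Varint 2: bytes[3:5] = A5 12 -> value 2341 (2 byte(s))
  byte[5]=0xA3 cont=1 payload=0x23=35: acc |= 35<<0 -> acc=35 shift=7
  byte[6]=0xD9 cont=1 payload=0x59=89: acc |= 89<<7 -> acc=11427 shift=14
  byte[7]=0x2D cont=0 payload=0x2D=45: acc |= 45<<14 -> acc=748707 shift=21 [end]
Varint 3: bytes[5:8] = A3 D9 2D -> value 748707 (3 byte(s))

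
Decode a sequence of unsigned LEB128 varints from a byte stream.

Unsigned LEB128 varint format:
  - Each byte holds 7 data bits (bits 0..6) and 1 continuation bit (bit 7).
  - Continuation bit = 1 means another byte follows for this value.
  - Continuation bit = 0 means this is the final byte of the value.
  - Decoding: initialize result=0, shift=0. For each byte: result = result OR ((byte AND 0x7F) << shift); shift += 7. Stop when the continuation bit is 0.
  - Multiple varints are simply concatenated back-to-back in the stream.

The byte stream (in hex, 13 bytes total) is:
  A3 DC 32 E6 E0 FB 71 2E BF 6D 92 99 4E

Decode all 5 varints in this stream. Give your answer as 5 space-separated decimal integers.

  byte[0]=0xA3 cont=1 payload=0x23=35: acc |= 35<<0 -> acc=35 shift=7
  byte[1]=0xDC cont=1 payload=0x5C=92: acc |= 92<<7 -> acc=11811 shift=14
  byte[2]=0x32 cont=0 payload=0x32=50: acc |= 50<<14 -> acc=831011 shift=21 [end]
Varint 1: bytes[0:3] = A3 DC 32 -> value 831011 (3 byte(s))
  byte[3]=0xE6 cont=1 payload=0x66=102: acc |= 102<<0 -> acc=102 shift=7
  byte[4]=0xE0 cont=1 payload=0x60=96: acc |= 96<<7 -> acc=12390 shift=14
  byte[5]=0xFB cont=1 payload=0x7B=123: acc |= 123<<14 -> acc=2027622 shift=21
  byte[6]=0x71 cont=0 payload=0x71=113: acc |= 113<<21 -> acc=239005798 shift=28 [end]
Varint 2: bytes[3:7] = E6 E0 FB 71 -> value 239005798 (4 byte(s))
  byte[7]=0x2E cont=0 payload=0x2E=46: acc |= 46<<0 -> acc=46 shift=7 [end]
Varint 3: bytes[7:8] = 2E -> value 46 (1 byte(s))
  byte[8]=0xBF cont=1 payload=0x3F=63: acc |= 63<<0 -> acc=63 shift=7
  byte[9]=0x6D cont=0 payload=0x6D=109: acc |= 109<<7 -> acc=14015 shift=14 [end]
Varint 4: bytes[8:10] = BF 6D -> value 14015 (2 byte(s))
  byte[10]=0x92 cont=1 payload=0x12=18: acc |= 18<<0 -> acc=18 shift=7
  byte[11]=0x99 cont=1 payload=0x19=25: acc |= 25<<7 -> acc=3218 shift=14
  byte[12]=0x4E cont=0 payload=0x4E=78: acc |= 78<<14 -> acc=1281170 shift=21 [end]
Varint 5: bytes[10:13] = 92 99 4E -> value 1281170 (3 byte(s))

Answer: 831011 239005798 46 14015 1281170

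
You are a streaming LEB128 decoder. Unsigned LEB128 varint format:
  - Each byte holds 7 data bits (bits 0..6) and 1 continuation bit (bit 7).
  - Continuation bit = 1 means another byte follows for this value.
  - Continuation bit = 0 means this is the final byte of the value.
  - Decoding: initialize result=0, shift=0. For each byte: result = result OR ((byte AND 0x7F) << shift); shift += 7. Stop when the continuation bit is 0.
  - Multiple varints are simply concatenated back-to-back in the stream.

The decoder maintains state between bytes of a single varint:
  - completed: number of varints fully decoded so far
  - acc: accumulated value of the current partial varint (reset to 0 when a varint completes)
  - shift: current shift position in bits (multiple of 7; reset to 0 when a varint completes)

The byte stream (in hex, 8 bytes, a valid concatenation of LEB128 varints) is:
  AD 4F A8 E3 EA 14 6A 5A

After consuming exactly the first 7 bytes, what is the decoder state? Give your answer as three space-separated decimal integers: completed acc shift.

Answer: 3 0 0

Derivation:
byte[0]=0xAD cont=1 payload=0x2D: acc |= 45<<0 -> completed=0 acc=45 shift=7
byte[1]=0x4F cont=0 payload=0x4F: varint #1 complete (value=10157); reset -> completed=1 acc=0 shift=0
byte[2]=0xA8 cont=1 payload=0x28: acc |= 40<<0 -> completed=1 acc=40 shift=7
byte[3]=0xE3 cont=1 payload=0x63: acc |= 99<<7 -> completed=1 acc=12712 shift=14
byte[4]=0xEA cont=1 payload=0x6A: acc |= 106<<14 -> completed=1 acc=1749416 shift=21
byte[5]=0x14 cont=0 payload=0x14: varint #2 complete (value=43692456); reset -> completed=2 acc=0 shift=0
byte[6]=0x6A cont=0 payload=0x6A: varint #3 complete (value=106); reset -> completed=3 acc=0 shift=0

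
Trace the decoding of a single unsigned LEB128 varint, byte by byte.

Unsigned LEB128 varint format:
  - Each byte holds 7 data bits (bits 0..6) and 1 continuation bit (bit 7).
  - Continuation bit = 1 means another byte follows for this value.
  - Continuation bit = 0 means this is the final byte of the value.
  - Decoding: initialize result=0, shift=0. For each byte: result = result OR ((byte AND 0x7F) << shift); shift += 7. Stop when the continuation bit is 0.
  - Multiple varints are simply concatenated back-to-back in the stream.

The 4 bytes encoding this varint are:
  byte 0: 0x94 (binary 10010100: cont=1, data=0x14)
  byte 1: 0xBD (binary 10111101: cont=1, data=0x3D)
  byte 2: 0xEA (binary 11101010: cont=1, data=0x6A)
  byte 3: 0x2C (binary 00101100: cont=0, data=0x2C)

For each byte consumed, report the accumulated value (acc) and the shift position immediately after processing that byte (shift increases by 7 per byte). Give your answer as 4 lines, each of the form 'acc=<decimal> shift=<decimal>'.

Answer: acc=20 shift=7
acc=7828 shift=14
acc=1744532 shift=21
acc=94019220 shift=28

Derivation:
byte 0=0x94: payload=0x14=20, contrib = 20<<0 = 20; acc -> 20, shift -> 7
byte 1=0xBD: payload=0x3D=61, contrib = 61<<7 = 7808; acc -> 7828, shift -> 14
byte 2=0xEA: payload=0x6A=106, contrib = 106<<14 = 1736704; acc -> 1744532, shift -> 21
byte 3=0x2C: payload=0x2C=44, contrib = 44<<21 = 92274688; acc -> 94019220, shift -> 28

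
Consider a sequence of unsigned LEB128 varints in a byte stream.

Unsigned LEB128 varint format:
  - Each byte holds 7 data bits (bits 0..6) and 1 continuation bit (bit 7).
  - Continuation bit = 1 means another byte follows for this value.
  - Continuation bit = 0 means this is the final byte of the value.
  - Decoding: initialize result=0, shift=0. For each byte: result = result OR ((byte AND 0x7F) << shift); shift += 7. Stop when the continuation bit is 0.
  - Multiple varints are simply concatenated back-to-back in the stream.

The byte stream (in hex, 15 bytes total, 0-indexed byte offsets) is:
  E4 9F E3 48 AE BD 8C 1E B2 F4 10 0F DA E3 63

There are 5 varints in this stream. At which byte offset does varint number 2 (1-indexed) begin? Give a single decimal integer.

  byte[0]=0xE4 cont=1 payload=0x64=100: acc |= 100<<0 -> acc=100 shift=7
  byte[1]=0x9F cont=1 payload=0x1F=31: acc |= 31<<7 -> acc=4068 shift=14
  byte[2]=0xE3 cont=1 payload=0x63=99: acc |= 99<<14 -> acc=1626084 shift=21
  byte[3]=0x48 cont=0 payload=0x48=72: acc |= 72<<21 -> acc=152621028 shift=28 [end]
Varint 1: bytes[0:4] = E4 9F E3 48 -> value 152621028 (4 byte(s))
  byte[4]=0xAE cont=1 payload=0x2E=46: acc |= 46<<0 -> acc=46 shift=7
  byte[5]=0xBD cont=1 payload=0x3D=61: acc |= 61<<7 -> acc=7854 shift=14
  byte[6]=0x8C cont=1 payload=0x0C=12: acc |= 12<<14 -> acc=204462 shift=21
  byte[7]=0x1E cont=0 payload=0x1E=30: acc |= 30<<21 -> acc=63119022 shift=28 [end]
Varint 2: bytes[4:8] = AE BD 8C 1E -> value 63119022 (4 byte(s))
  byte[8]=0xB2 cont=1 payload=0x32=50: acc |= 50<<0 -> acc=50 shift=7
  byte[9]=0xF4 cont=1 payload=0x74=116: acc |= 116<<7 -> acc=14898 shift=14
  byte[10]=0x10 cont=0 payload=0x10=16: acc |= 16<<14 -> acc=277042 shift=21 [end]
Varint 3: bytes[8:11] = B2 F4 10 -> value 277042 (3 byte(s))
  byte[11]=0x0F cont=0 payload=0x0F=15: acc |= 15<<0 -> acc=15 shift=7 [end]
Varint 4: bytes[11:12] = 0F -> value 15 (1 byte(s))
  byte[12]=0xDA cont=1 payload=0x5A=90: acc |= 90<<0 -> acc=90 shift=7
  byte[13]=0xE3 cont=1 payload=0x63=99: acc |= 99<<7 -> acc=12762 shift=14
  byte[14]=0x63 cont=0 payload=0x63=99: acc |= 99<<14 -> acc=1634778 shift=21 [end]
Varint 5: bytes[12:15] = DA E3 63 -> value 1634778 (3 byte(s))

Answer: 4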